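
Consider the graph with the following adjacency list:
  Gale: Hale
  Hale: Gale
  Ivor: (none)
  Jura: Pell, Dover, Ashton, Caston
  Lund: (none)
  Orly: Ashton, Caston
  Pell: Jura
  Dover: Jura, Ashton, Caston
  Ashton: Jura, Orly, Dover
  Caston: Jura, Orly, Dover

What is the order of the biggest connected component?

Lund is isolated — a component by itself.
Ivor is isolated — a component by itself.
Starting from Gale we can reach Gale, Hale. That is one component of size 2.
Starting from Jura we can reach Jura, Orly, Pell, Dover, Ashton, Caston. That is one component of size 6.
The largest has 6 vertices.

6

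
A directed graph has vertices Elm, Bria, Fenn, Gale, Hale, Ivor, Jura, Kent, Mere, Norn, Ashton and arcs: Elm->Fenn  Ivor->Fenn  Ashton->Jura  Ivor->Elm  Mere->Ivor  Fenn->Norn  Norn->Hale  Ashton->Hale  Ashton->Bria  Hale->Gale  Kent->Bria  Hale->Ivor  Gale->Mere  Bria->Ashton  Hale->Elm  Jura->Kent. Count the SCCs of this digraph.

{Elm, Fenn, Gale, Hale, Ivor, Mere, Norn} are all mutually reachable — one SCC of size 7.
{Bria, Jura, Kent, Ashton} are all mutually reachable — one SCC of size 4.
That gives 2 strongly connected components.

2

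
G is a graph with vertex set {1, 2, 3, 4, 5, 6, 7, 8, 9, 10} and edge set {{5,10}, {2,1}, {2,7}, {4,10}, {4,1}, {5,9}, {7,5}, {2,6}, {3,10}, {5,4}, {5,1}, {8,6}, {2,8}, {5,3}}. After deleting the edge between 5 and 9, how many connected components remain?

Before removal there is 1 component.
5–9 is a bridge — removing it separates 5's side from 9's side.
After removal: 2 components.

2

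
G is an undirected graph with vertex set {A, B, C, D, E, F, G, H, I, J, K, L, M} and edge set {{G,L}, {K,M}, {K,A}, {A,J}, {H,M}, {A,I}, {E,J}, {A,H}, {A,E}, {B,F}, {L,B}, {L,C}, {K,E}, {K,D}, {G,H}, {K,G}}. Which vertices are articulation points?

Removing A increases the component count from 1 to 2, so A is a cut vertex.
Removing B increases the component count from 1 to 2, so B is a cut vertex.
Removing G increases the component count from 1 to 2, so G is a cut vertex.
Likewise K, L are cut vertices.
By contrast removing M leaves 1 component; it is not a cut vertex. No other vertex is a cut vertex either.

A, B, G, K, L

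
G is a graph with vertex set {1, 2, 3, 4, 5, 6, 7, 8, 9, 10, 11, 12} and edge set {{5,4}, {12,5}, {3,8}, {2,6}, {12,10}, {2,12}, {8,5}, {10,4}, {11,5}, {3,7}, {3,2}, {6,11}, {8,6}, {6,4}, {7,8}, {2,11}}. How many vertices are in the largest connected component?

10

9 is isolated — a component by itself.
1 is isolated — a component by itself.
Starting from 2 we can reach 2, 3, 4, 5, 6, 7, 8, 10, 11, 12. That is one component of size 10.
The largest has 10 vertices.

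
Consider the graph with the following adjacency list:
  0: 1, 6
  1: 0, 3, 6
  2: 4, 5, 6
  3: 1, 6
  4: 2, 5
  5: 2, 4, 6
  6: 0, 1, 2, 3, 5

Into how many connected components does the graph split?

Starting from 0 we can reach 0, 1, 2, 3, 4, 5, 6. That is one component of size 7.
Total: 1 component.

1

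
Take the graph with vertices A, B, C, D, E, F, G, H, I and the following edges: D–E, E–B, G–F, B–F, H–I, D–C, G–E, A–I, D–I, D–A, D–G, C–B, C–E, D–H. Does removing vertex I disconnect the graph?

No

Deleting I leaves 1 component (was 1) (its neighbors A, D, H remain connected to each other), so I is not a cut vertex.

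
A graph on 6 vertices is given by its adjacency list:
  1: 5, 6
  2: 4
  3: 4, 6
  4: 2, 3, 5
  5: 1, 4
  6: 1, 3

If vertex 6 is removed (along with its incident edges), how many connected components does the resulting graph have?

With 6 gone, the remaining components are: {1, 2, 3, 4, 5}.
That is 1 component.

1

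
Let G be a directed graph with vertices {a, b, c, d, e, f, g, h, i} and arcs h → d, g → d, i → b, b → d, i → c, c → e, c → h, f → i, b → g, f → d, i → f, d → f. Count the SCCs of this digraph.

{b, c, d, f, g, h, i} are all mutually reachable — one SCC of size 7.
{e} is an SCC by itself.
{a} is an SCC by itself.
That gives 3 strongly connected components.

3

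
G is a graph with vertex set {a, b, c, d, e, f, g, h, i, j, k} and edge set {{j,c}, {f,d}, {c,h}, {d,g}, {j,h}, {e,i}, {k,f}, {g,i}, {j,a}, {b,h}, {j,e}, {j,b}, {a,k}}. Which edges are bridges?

none

The edges on the cycle j-c-h-j are not bridges since each lies on that cycle.
Every edge lies on some cycle, so there are no bridges.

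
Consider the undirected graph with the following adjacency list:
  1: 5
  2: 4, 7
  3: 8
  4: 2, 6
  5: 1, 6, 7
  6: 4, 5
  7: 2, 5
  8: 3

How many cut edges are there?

2

The edges on the cycle 4-6-5-7-2-4 are not bridges since each lies on that cycle.
But removing 3-8 disconnects 3 from 8; removing 5-1 disconnects 5 from 1 — these are bridges.
That makes 2 bridges.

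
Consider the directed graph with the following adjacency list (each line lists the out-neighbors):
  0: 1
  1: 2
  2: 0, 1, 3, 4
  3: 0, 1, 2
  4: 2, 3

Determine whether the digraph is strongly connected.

Yes

From 0 we can reach every vertex (0, 1, 2, 3, 4), and every vertex can reach 0 (0, 1, 2, 3, 4). So the whole graph is one strongly connected component.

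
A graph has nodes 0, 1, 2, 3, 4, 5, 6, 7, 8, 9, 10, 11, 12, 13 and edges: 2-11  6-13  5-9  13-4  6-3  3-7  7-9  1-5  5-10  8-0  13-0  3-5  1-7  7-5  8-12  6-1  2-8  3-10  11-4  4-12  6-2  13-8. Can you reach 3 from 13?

Yes

From 13 we can reach 0, 1, 2, 3, 4, 5, 6, 7, 8, 9, 10, 11, 12, 13, which includes 3.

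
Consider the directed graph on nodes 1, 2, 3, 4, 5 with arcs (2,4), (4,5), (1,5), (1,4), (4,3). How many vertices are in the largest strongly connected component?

{3} is an SCC by itself.
{4} is an SCC by itself.
{5} is an SCC by itself.
{2} is an SCC by itself.
{1} is an SCC by itself.
The largest has 1 vertex.

1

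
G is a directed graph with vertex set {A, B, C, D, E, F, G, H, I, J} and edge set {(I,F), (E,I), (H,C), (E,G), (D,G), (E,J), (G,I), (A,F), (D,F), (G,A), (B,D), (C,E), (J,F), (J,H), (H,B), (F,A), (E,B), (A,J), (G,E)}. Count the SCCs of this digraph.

{A, B, C, D, E, F, G, H, I, J} are all mutually reachable — one SCC of size 10.
That gives 1 strongly connected component.

1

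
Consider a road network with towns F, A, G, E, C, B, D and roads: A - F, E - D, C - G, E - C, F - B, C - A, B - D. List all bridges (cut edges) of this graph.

The edges on the cycle E-C-A-F-B-D-E are not bridges since each lies on that cycle.
But removing C - G disconnects C from G — this is a bridge.

C-G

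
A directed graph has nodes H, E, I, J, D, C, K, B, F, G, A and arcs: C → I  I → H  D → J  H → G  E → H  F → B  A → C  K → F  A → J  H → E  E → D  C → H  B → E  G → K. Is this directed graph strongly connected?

No

There is no directed path from G to I, so the graph is not strongly connected.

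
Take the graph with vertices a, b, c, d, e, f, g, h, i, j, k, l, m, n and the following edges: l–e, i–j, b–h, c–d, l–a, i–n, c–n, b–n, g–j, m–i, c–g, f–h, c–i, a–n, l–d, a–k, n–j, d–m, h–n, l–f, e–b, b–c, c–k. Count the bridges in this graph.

The edges on the cycle b-c-g-j-n-b are not bridges since each lies on that cycle.
Every edge lies on some cycle, so there are no bridges.

0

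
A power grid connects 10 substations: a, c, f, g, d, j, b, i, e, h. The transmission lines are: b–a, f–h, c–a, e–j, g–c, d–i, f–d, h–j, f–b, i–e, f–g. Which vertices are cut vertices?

f

Removing f increases the component count from 1 to 2, so f is a cut vertex.
By contrast removing h leaves 1 component; it is not a cut vertex. No other vertex is a cut vertex either.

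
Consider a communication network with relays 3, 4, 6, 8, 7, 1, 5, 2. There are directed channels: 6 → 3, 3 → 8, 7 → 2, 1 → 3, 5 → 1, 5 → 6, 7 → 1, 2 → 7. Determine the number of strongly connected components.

7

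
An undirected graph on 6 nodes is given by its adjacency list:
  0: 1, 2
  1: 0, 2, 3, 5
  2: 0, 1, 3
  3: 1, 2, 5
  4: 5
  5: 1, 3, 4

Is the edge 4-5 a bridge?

Yes

Removing 4-5 leaves no path between 4 and 5: the component count goes from 1 to 2. So it is a bridge.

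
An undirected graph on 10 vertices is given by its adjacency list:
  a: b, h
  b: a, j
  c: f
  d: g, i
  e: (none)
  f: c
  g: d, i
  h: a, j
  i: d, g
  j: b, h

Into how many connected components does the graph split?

e is isolated — a component by itself.
Starting from c we can reach c, f. That is one component of size 2.
Starting from d we can reach d, g, i. That is one component of size 3.
Starting from a we can reach a, b, h, j. That is one component of size 4.
Total: 4 components.

4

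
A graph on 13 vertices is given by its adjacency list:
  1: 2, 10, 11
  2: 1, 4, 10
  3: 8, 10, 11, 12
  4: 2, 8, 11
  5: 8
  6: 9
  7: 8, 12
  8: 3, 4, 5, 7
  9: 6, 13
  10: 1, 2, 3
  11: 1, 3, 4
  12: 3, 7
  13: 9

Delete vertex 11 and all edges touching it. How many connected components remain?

2

With 11 gone, the remaining components are: {6, 9, 13}; {1, 2, 3, 4, 5, 7, 8, 10, 12}.
That is 2 components.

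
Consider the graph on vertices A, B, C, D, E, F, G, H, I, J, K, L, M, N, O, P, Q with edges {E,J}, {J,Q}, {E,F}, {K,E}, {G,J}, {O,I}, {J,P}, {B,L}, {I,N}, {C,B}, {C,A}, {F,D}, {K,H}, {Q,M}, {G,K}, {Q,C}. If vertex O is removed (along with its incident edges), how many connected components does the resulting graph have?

2

With O gone, the remaining components are: {I, N}; {A, B, C, D, E, F, G, H, J, K, L, M, P, Q}.
That is 2 components.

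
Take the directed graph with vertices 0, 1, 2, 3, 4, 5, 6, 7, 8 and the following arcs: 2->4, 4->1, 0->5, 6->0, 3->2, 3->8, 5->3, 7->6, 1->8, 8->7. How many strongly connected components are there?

1

{0, 1, 2, 3, 4, 5, 6, 7, 8} are all mutually reachable — one SCC of size 9.
That gives 1 strongly connected component.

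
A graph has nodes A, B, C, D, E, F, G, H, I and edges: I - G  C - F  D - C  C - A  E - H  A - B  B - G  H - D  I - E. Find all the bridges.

C-F

The edges on the cycle I-E-H-D-C-A-B-G-I are not bridges since each lies on that cycle.
But removing F - C disconnects F from C — this is a bridge.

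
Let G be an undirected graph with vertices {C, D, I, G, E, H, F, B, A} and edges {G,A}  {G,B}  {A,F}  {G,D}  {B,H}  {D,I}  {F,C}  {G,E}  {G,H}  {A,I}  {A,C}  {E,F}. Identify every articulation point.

G

Removing G increases the component count from 1 to 2, so G is a cut vertex.
By contrast removing H leaves 1 component; it is not a cut vertex. No other vertex is a cut vertex either.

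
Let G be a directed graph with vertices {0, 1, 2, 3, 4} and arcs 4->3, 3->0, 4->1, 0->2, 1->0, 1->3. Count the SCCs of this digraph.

5

{2} is an SCC by itself.
{0} is an SCC by itself.
{1} is an SCC by itself.
{4} is an SCC by itself.
{3} is an SCC by itself.
That gives 5 strongly connected components.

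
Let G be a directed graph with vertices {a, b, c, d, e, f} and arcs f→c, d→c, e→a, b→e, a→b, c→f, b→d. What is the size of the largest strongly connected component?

{a, b, e} are all mutually reachable — one SCC of size 3.
{c, f} are all mutually reachable — one SCC of size 2.
{d} is an SCC by itself.
The largest has 3 vertices.

3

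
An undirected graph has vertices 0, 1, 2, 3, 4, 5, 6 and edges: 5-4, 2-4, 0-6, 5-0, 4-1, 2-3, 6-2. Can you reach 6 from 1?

Yes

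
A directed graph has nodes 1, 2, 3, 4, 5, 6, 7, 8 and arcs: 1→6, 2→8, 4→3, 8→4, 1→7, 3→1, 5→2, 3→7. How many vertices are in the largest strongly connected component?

1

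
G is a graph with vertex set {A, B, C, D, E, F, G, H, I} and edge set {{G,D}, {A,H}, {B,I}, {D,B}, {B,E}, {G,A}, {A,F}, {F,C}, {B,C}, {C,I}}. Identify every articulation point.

A, B

Removing A increases the component count from 1 to 2, so A is a cut vertex.
Removing B increases the component count from 1 to 2, so B is a cut vertex.
By contrast removing H leaves 1 component; it is not a cut vertex. No other vertex is a cut vertex either.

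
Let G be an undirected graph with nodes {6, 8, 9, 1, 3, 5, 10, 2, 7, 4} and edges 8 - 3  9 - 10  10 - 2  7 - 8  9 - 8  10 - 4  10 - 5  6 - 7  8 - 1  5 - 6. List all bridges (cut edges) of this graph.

1-8, 10-2, 10-4, 3-8

The edges on the cycle 9-10-5-6-7-8-9 are not bridges since each lies on that cycle.
But removing 10 - 2 disconnects 10 from 2; removing 10 - 4 disconnects 10 from 4; removing 8 - 3 disconnects 8 from 3; removing 1 - 8 disconnects 1 from 8 — these are bridges.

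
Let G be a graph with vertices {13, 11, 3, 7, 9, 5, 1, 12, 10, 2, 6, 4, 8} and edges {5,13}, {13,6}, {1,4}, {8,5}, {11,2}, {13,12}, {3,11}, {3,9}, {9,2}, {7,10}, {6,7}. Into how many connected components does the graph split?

Starting from 1 we can reach 1, 4. That is one component of size 2.
Starting from 2 we can reach 2, 3, 9, 11. That is one component of size 4.
Starting from 5 we can reach 5, 6, 7, 8, 10, 12, 13. That is one component of size 7.
Total: 3 components.

3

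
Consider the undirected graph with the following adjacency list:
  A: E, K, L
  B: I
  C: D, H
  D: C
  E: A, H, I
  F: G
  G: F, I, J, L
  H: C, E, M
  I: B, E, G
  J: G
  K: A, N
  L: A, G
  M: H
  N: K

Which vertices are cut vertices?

A, C, E, G, H, I, K

Removing A increases the component count from 1 to 2, so A is a cut vertex.
Removing C increases the component count from 1 to 2, so C is a cut vertex.
Removing E increases the component count from 1 to 2, so E is a cut vertex.
Likewise G, H, I, K are cut vertices.
By contrast removing J leaves 1 component; it is not a cut vertex. No other vertex is a cut vertex either.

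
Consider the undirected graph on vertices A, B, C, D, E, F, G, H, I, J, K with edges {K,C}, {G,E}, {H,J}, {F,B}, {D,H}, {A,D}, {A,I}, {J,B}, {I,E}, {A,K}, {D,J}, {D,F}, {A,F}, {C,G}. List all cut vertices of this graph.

A

Removing A increases the component count from 1 to 2, so A is a cut vertex.
By contrast removing C leaves 1 component; it is not a cut vertex. No other vertex is a cut vertex either.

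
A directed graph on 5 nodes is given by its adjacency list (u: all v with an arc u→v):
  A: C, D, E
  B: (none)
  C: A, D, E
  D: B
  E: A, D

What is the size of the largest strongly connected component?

{A, C, E} are all mutually reachable — one SCC of size 3.
{B} is an SCC by itself.
{D} is an SCC by itself.
The largest has 3 vertices.

3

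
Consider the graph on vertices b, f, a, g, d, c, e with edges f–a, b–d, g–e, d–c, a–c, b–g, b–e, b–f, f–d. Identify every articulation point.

Removing b increases the component count from 1 to 2, so b is a cut vertex.
By contrast removing f leaves 1 component; it is not a cut vertex. No other vertex is a cut vertex either.

b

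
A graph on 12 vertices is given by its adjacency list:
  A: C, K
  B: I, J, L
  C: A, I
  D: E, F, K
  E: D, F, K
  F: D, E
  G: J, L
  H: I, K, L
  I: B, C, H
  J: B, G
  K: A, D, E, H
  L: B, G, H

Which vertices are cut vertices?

Removing K increases the component count from 1 to 2, so K is a cut vertex.
By contrast removing B leaves 1 component; it is not a cut vertex. No other vertex is a cut vertex either.

K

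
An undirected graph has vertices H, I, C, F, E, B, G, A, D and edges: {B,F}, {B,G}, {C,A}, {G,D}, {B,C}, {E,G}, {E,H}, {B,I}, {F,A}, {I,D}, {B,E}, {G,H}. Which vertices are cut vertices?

Removing B increases the component count from 1 to 2, so B is a cut vertex.
By contrast removing I leaves 1 component; it is not a cut vertex. No other vertex is a cut vertex either.

B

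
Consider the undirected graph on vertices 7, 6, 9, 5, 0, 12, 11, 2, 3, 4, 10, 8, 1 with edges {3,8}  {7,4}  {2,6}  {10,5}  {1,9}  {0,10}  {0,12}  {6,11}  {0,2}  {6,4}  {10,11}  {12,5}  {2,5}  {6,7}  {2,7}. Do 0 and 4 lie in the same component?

Yes

From 0 we can reach 0, 2, 4, 5, 6, 7, 10, 11, 12, which includes 4.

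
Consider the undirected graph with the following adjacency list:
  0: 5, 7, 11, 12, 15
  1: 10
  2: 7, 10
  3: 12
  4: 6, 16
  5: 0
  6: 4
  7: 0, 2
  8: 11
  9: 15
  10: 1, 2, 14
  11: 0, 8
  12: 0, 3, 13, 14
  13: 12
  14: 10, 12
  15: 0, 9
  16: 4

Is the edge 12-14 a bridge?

After removing 12-14, the path 12-0-7-2-10-14 still connects them, so the edge is not a bridge.

No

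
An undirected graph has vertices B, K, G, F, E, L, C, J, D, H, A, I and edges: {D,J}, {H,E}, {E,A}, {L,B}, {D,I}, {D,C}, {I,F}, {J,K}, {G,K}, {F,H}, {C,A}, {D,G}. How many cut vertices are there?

1

Removing D increases the component count from 2 to 3, so D is a cut vertex.
By contrast removing L leaves 2 components; it is not a cut vertex. No other vertex is a cut vertex either.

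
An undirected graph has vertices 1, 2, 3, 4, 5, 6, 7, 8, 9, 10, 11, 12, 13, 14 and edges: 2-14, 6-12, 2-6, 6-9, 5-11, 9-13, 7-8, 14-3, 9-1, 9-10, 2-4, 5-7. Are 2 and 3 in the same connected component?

Yes

From 2 we can reach 1, 2, 3, 4, 6, 9, 10, 12, 13, 14, which includes 3.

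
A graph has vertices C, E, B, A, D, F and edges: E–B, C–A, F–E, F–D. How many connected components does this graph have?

2

Starting from A we can reach A, C. That is one component of size 2.
Starting from B we can reach B, D, E, F. That is one component of size 4.
Total: 2 components.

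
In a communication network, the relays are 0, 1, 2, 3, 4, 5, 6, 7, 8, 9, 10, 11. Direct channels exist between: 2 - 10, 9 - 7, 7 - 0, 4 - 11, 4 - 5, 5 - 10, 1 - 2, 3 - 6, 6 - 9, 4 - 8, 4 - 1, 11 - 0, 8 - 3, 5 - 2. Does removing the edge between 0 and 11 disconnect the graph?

No

After removing 0 - 11, the path 0-7-9-6-3-8-4-11 still connects them, so the edge is not a bridge.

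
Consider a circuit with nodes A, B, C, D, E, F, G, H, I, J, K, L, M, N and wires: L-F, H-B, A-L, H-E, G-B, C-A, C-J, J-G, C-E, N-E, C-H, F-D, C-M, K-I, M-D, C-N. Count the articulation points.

1

Removing C increases the component count from 2 to 3, so C is a cut vertex.
By contrast removing F leaves 2 components; it is not a cut vertex. No other vertex is a cut vertex either.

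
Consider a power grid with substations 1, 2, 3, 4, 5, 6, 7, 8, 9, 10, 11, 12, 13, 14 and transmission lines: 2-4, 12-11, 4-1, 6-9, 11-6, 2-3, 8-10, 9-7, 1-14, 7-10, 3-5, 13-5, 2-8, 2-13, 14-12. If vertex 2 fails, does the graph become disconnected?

Deleting 2 raises the number of components from 1 to 2, so 2 is a cut vertex.

Yes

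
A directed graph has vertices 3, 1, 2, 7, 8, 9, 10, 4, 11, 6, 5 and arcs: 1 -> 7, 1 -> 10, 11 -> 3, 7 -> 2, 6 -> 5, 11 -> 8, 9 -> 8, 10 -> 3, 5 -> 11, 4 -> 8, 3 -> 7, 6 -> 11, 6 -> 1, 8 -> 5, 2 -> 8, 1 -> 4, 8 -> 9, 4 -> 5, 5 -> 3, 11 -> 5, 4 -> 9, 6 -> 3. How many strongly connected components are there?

5

{2, 3, 5, 7, 8, 9, 11} are all mutually reachable — one SCC of size 7.
{1} is an SCC by itself.
{10} is an SCC by itself.
{4} is an SCC by itself.
{6} is an SCC by itself.
That gives 5 strongly connected components.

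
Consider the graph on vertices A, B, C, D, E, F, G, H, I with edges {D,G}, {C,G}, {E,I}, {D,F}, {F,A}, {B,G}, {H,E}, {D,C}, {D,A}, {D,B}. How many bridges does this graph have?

The edges on the cycle D-F-A-D are not bridges since each lies on that cycle.
But removing H—E disconnects H from E; removing I—E disconnects I from E — these are bridges.
That makes 2 bridges.

2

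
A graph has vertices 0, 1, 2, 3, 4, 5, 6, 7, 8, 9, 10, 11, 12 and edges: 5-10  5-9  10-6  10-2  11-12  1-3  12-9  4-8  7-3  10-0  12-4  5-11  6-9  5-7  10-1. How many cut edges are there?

The edges on the cycle 5-10-1-3-7-5 are not bridges since each lies on that cycle.
But removing 4-12 disconnects 4 from 12; removing 4-8 disconnects 4 from 8; removing 10-0 disconnects 10 from 0; removing 2-10 disconnects 2 from 10 — these are bridges.
That makes 4 bridges.

4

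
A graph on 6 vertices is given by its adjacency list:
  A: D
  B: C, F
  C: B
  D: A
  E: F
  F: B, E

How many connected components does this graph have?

2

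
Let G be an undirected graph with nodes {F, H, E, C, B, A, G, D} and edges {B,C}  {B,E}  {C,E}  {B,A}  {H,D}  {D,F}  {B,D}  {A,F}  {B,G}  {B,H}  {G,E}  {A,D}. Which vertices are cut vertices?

B

Removing B increases the component count from 1 to 2, so B is a cut vertex.
By contrast removing C leaves 1 component; it is not a cut vertex. No other vertex is a cut vertex either.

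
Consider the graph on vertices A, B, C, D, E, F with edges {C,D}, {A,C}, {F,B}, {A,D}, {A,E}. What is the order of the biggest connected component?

Starting from B we can reach B, F. That is one component of size 2.
Starting from A we can reach A, C, D, E. That is one component of size 4.
The largest has 4 vertices.

4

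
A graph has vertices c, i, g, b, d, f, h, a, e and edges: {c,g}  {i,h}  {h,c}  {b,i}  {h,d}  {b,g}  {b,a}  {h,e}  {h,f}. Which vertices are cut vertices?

b, h

Removing b increases the component count from 1 to 2, so b is a cut vertex.
Removing h increases the component count from 1 to 4, so h is a cut vertex.
By contrast removing f leaves 1 component; it is not a cut vertex. No other vertex is a cut vertex either.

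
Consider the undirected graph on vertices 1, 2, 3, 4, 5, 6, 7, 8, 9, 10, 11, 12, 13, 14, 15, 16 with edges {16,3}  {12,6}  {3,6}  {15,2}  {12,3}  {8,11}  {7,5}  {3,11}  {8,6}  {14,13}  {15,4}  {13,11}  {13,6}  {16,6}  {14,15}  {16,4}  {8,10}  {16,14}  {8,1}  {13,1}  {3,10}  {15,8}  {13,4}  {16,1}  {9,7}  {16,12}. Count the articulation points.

2

Removing 7 increases the component count from 2 to 3, so 7 is a cut vertex.
Removing 15 increases the component count from 2 to 3, so 15 is a cut vertex.
By contrast removing 11 leaves 2 components; it is not a cut vertex. No other vertex is a cut vertex either.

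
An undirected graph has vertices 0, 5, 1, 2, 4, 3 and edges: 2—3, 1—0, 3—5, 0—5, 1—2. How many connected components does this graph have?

2

4 is isolated — a component by itself.
Starting from 0 we can reach 0, 1, 2, 3, 5. That is one component of size 5.
Total: 2 components.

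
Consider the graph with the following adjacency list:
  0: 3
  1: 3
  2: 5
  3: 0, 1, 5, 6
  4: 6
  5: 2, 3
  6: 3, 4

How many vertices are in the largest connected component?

7

Starting from 0 we can reach 0, 1, 2, 3, 4, 5, 6. That is one component of size 7.
The largest has 7 vertices.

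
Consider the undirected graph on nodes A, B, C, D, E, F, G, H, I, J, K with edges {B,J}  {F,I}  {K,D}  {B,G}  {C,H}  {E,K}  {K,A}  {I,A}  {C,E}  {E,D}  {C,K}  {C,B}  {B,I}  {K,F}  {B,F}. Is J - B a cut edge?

Yes

Removing J - B leaves no path between J and B: the component count goes from 1 to 2. So it is a bridge.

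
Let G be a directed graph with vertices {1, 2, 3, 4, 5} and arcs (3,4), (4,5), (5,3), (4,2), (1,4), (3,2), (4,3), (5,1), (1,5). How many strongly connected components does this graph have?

{1, 3, 4, 5} are all mutually reachable — one SCC of size 4.
{2} is an SCC by itself.
That gives 2 strongly connected components.

2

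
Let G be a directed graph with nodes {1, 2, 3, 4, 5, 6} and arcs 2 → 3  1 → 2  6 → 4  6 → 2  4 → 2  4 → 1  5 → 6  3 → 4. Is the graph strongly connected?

No

There is no directed path from 2 to 5, so the graph is not strongly connected.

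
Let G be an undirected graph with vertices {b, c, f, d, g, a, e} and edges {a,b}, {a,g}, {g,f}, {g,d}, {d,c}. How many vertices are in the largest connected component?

e is isolated — a component by itself.
Starting from a we can reach a, b, c, d, f, g. That is one component of size 6.
The largest has 6 vertices.

6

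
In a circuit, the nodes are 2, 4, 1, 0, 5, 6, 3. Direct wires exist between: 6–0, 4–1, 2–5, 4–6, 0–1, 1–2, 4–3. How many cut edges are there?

3

The edges on the cycle 4-6-0-1-4 are not bridges since each lies on that cycle.
But removing 2–5 disconnects 2 from 5; removing 1–2 disconnects 1 from 2; removing 4–3 disconnects 4 from 3 — these are bridges.
That makes 3 bridges.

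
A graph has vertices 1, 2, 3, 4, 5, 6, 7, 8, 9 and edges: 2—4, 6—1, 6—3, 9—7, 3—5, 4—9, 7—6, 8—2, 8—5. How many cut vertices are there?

Removing 6 increases the component count from 1 to 2, so 6 is a cut vertex.
By contrast removing 8 leaves 1 component; it is not a cut vertex. No other vertex is a cut vertex either.

1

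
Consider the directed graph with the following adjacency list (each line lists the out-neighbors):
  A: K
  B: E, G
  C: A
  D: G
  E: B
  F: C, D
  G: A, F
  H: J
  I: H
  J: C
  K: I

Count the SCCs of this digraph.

3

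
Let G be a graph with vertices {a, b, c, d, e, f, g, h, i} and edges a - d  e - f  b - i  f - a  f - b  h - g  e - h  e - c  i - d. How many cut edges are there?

The edges on the cycle f-b-i-d-a-f are not bridges since each lies on that cycle.
But removing e - c disconnects e from c; removing e - h disconnects e from h; removing f - e disconnects f from e; removing g - h disconnects g from h — these are bridges.
That makes 4 bridges.

4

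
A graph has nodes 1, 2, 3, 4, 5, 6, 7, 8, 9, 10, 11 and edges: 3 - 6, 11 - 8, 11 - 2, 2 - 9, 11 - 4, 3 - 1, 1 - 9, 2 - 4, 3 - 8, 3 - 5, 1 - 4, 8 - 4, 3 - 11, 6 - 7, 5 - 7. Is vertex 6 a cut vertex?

No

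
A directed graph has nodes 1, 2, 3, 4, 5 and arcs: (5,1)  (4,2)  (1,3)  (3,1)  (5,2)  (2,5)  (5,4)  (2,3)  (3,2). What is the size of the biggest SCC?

5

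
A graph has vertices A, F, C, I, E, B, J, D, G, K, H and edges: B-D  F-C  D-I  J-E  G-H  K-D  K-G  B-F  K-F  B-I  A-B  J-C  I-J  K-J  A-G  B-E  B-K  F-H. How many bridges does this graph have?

0

The edges on the cycle B-K-D-B are not bridges since each lies on that cycle.
Every edge lies on some cycle, so there are no bridges.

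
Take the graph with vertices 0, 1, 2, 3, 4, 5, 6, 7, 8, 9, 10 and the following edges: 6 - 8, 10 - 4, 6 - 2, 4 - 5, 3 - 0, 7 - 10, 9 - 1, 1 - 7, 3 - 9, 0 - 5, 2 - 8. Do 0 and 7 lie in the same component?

From 0 we can reach 0, 1, 3, 4, 5, 7, 9, 10, which includes 7.

Yes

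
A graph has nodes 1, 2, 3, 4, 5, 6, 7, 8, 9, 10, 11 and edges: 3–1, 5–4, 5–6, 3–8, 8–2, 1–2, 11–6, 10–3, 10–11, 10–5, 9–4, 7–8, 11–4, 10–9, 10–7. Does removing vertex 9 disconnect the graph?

No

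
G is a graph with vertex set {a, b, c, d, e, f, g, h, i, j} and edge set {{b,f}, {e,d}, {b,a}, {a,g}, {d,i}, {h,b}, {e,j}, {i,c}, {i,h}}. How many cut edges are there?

removing h–b disconnects h from b; removing b–f disconnects b from f; removing h–i disconnects h from i; removing a–g disconnects a from g — these are bridges.
In total 9 edges are bridges.

9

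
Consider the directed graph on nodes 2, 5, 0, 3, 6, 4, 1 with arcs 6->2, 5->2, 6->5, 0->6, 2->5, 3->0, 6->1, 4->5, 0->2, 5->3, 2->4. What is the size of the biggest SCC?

6

{0, 2, 3, 4, 5, 6} are all mutually reachable — one SCC of size 6.
{1} is an SCC by itself.
The largest has 6 vertices.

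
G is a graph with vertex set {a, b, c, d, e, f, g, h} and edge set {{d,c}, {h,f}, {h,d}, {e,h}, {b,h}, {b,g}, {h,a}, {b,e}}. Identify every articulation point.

Removing b increases the component count from 1 to 2, so b is a cut vertex.
Removing d increases the component count from 1 to 2, so d is a cut vertex.
Removing h increases the component count from 1 to 4, so h is a cut vertex.
By contrast removing e leaves 1 component; it is not a cut vertex. No other vertex is a cut vertex either.

b, d, h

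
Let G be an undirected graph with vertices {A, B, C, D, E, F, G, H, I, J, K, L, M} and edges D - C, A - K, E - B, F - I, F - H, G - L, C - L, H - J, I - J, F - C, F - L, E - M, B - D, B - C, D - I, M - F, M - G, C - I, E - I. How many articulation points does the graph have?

Removing F, for instance, still leaves 2 components. No single vertex removal increases the component count — the graph has no articulation points.

0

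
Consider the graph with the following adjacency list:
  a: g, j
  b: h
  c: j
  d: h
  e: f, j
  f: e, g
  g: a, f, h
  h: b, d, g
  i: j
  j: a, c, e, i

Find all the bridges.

b-h, c-j, d-h, g-h, i-j

The edges on the cycle j-a-g-f-e-j are not bridges since each lies on that cycle.
But removing g-h disconnects g from h; removing h-b disconnects h from b; removing j-i disconnects j from i; removing d-h disconnects d from h — these are bridges.
In total 5 edges are bridges.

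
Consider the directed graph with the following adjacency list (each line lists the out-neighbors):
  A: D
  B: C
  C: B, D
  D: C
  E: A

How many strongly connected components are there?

3

{B, C, D} are all mutually reachable — one SCC of size 3.
{E} is an SCC by itself.
{A} is an SCC by itself.
That gives 3 strongly connected components.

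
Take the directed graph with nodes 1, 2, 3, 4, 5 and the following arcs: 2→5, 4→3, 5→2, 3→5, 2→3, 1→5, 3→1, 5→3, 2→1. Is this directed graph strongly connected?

No

There is no directed path from 3 to 4, so the graph is not strongly connected.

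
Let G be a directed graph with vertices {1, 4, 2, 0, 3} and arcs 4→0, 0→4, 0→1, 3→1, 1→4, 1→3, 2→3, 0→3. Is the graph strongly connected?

No

There is no directed path from 3 to 2, so the graph is not strongly connected.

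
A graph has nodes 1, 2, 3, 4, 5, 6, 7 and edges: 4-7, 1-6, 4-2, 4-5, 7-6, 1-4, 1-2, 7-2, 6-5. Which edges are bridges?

The edges on the cycle 1-4-7-2-1 are not bridges since each lies on that cycle.
Every edge lies on some cycle, so there are no bridges.

none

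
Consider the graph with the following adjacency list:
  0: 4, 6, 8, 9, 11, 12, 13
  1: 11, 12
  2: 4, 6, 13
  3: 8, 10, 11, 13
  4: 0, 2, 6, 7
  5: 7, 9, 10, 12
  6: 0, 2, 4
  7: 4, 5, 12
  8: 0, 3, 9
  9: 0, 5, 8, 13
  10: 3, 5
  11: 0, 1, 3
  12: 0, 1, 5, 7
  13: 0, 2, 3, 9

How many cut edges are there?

The edges on the cycle 13-0-6-2-13 are not bridges since each lies on that cycle.
Every edge lies on some cycle, so there are no bridges.

0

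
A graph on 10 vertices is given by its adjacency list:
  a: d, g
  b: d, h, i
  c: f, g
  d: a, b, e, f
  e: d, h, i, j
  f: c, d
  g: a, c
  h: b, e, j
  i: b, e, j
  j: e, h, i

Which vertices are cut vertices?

d

Removing d increases the component count from 1 to 2, so d is a cut vertex.
By contrast removing c leaves 1 component; it is not a cut vertex. No other vertex is a cut vertex either.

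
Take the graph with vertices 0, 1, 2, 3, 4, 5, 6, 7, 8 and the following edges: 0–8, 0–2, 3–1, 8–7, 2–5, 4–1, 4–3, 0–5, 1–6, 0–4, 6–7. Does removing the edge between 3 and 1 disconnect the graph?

After removing 3–1, the path 3-4-1 still connects them, so the edge is not a bridge.

No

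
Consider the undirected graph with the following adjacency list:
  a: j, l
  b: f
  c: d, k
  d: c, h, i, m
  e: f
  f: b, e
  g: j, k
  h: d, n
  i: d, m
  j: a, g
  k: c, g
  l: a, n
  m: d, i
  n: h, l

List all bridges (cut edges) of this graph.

The edges on the cycle d-m-i-d are not bridges since each lies on that cycle.
But removing f-b disconnects f from b; removing e-f disconnects e from f — these are bridges.

b-f, e-f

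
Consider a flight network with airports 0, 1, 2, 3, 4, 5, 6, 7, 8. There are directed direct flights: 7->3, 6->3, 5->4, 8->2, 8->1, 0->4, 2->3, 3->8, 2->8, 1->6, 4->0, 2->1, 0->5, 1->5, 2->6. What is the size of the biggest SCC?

{1, 2, 3, 6, 8} are all mutually reachable — one SCC of size 5.
{0, 4, 5} are all mutually reachable — one SCC of size 3.
{7} is an SCC by itself.
The largest has 5 vertices.

5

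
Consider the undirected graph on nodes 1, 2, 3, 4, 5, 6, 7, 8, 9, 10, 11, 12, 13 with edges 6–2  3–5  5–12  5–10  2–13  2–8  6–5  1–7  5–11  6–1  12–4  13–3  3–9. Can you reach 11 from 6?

From 6 we can reach 1, 2, 3, 4, 5, 6, 7, 8, 9, 10, 11, 12, 13, which includes 11.

Yes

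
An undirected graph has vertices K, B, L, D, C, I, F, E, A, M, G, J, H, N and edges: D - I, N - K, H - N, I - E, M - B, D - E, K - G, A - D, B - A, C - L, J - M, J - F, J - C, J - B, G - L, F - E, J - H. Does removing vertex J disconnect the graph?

Yes

Deleting J raises the number of components from 1 to 2, so J is a cut vertex.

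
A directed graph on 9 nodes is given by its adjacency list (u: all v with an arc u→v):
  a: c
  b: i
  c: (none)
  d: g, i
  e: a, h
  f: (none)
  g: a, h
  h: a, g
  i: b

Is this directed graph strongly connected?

There is no directed path from g to e, so the graph is not strongly connected.

No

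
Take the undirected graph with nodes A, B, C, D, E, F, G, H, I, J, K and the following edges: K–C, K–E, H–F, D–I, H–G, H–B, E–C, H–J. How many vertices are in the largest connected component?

5

A is isolated — a component by itself.
Starting from D we can reach D, I. That is one component of size 2.
Starting from C we can reach C, E, K. That is one component of size 3.
Starting from B we can reach B, F, G, H, J. That is one component of size 5.
The largest has 5 vertices.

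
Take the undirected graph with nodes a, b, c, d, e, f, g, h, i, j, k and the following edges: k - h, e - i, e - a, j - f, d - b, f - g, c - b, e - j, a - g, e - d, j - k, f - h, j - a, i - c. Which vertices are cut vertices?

Removing e increases the component count from 1 to 2, so e is a cut vertex.
By contrast removing c leaves 1 component; it is not a cut vertex. No other vertex is a cut vertex either.

e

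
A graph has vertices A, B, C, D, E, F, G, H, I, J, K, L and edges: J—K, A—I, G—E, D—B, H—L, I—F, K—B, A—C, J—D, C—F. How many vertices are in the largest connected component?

4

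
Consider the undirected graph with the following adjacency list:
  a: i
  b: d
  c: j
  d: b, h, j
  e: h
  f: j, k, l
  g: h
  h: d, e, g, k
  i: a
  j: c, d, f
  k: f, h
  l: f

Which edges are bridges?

a-i, b-d, c-j, e-h, f-l, g-h

The edges on the cycle k-h-d-j-f-k are not bridges since each lies on that cycle.
But removing f-l disconnects f from l; removing c-j disconnects c from j; removing g-h disconnects g from h; removing a-i disconnects a from i — these are bridges.
In total 6 edges are bridges.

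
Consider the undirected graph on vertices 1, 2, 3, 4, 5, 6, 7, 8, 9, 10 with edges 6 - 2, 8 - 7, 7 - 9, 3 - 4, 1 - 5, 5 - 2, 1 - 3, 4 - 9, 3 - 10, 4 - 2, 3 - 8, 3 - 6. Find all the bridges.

10-3

The edges on the cycle 3-8-7-9-4-3 are not bridges since each lies on that cycle.
But removing 3 - 10 disconnects 3 from 10 — this is a bridge.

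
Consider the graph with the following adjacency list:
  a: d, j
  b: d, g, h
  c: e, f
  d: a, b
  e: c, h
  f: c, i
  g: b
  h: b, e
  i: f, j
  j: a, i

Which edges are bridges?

The edges on the cycle b-h-e-c-f-i-j-a-d-b are not bridges since each lies on that cycle.
But removing b-g disconnects b from g — this is a bridge.

b-g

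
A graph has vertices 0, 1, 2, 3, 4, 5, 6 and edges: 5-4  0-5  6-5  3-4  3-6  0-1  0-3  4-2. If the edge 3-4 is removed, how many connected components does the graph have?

3 and 4 are still connected via 3-0-5-4, so the component count stays at 1.

1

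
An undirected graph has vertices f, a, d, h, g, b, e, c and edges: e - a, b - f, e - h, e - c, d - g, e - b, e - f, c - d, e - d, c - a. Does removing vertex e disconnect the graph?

Yes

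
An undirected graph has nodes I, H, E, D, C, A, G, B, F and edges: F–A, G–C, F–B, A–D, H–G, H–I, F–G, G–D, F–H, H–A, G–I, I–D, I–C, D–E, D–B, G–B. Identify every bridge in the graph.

The edges on the cycle F-H-I-C-G-F are not bridges since each lies on that cycle.
But removing E–D disconnects E from D — this is a bridge.

D-E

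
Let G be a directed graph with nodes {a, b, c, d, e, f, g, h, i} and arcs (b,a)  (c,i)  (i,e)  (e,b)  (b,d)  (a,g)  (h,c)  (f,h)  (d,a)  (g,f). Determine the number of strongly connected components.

1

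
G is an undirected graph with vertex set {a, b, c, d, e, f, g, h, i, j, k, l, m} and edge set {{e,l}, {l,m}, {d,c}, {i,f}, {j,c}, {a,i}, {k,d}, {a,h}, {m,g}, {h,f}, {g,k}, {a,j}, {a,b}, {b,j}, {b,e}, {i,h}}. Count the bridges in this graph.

The edges on the cycle a-i-f-h-a are not bridges since each lies on that cycle.
Every edge lies on some cycle, so there are no bridges.

0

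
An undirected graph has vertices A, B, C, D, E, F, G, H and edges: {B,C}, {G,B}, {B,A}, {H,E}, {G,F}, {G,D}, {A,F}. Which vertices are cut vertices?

B, G

Removing B increases the component count from 2 to 3, so B is a cut vertex.
Removing G increases the component count from 2 to 3, so G is a cut vertex.
By contrast removing F leaves 2 components; it is not a cut vertex. No other vertex is a cut vertex either.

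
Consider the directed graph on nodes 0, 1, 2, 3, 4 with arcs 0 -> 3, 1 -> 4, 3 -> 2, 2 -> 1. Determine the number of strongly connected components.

5

{3} is an SCC by itself.
{0} is an SCC by itself.
{4} is an SCC by itself.
{2} is an SCC by itself.
{1} is an SCC by itself.
That gives 5 strongly connected components.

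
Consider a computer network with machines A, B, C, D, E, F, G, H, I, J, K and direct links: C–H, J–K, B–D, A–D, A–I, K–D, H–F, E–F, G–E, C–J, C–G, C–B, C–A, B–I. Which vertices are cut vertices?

Removing C increases the component count from 1 to 2, so C is a cut vertex.
By contrast removing J leaves 1 component; it is not a cut vertex. No other vertex is a cut vertex either.

C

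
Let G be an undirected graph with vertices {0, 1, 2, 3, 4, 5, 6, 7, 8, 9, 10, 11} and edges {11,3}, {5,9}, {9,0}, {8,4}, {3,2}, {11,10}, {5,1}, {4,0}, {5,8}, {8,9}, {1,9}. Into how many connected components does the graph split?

6 is isolated — a component by itself.
7 is isolated — a component by itself.
Starting from 2 we can reach 2, 3, 10, 11. That is one component of size 4.
Starting from 0 we can reach 0, 1, 4, 5, 8, 9. That is one component of size 6.
Total: 4 components.

4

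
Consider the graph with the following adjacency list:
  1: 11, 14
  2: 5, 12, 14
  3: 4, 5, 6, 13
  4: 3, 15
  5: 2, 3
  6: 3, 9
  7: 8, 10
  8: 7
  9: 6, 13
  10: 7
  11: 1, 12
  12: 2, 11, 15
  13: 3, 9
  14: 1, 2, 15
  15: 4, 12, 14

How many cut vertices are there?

2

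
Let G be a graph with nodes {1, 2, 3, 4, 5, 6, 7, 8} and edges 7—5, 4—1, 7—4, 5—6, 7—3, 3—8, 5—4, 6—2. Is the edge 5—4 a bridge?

No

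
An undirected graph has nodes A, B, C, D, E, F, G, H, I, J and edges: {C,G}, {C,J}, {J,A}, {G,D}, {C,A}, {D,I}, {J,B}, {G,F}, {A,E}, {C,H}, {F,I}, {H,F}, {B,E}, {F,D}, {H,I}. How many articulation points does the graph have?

Removing C increases the component count from 1 to 2, so C is a cut vertex.
By contrast removing G leaves 1 component; it is not a cut vertex. No other vertex is a cut vertex either.

1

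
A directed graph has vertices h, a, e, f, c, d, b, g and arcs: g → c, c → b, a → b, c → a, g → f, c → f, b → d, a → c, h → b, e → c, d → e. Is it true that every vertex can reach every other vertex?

There is no directed path from f to c, so the graph is not strongly connected.

No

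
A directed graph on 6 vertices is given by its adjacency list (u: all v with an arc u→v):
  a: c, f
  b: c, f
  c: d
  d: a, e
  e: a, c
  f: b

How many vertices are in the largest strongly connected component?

{a, b, c, d, e, f} are all mutually reachable — one SCC of size 6.
The largest has 6 vertices.

6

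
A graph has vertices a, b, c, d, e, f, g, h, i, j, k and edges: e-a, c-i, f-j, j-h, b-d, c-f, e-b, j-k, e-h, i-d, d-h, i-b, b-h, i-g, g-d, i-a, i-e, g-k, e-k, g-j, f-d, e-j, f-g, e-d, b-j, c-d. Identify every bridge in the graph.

The edges on the cycle i-e-a-i are not bridges since each lies on that cycle.
Every edge lies on some cycle, so there are no bridges.

none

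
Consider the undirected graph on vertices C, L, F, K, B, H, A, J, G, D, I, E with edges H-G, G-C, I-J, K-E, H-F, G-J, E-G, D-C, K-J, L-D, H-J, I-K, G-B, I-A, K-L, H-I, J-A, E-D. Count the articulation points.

2

Removing G increases the component count from 1 to 2, so G is a cut vertex.
Removing H increases the component count from 1 to 2, so H is a cut vertex.
By contrast removing C leaves 1 component; it is not a cut vertex. No other vertex is a cut vertex either.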